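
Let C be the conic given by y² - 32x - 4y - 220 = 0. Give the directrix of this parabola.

x = -15

Only y is squared. Complete the square in y: (y - 2)² = 32(x + 7).
Vertex (-7, 2); 4p = 32 so p = 8. Opens right.
Directrix is the vertical line x = h − p = -7 − (8) = -15.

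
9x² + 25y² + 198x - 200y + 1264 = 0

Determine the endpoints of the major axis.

9(x² + 22x) + 25(y² - 8y) = -1264
Completing the square gives 9(x + 11)² + 25(y - 4)² = -1264 + 1089 + 400 = 225.
Divide through by 225 to get (x + 11)²/25 + (y - 4)²/9 = 1.
Ellipse, center (-11, 4), major axis horizontal; a² = 25, b² = 9.
a = 5. Vertices at (h ± a, k).

(-16, 4) and (-6, 4)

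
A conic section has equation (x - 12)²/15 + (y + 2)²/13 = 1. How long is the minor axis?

2√13

Center (12, -2). The larger denominator 15 sits under the x-term, so the major axis is horizontal; a² = 15, b² = 13.
b² = 13 so b = √13; the minor axis has length 2b = 2√13.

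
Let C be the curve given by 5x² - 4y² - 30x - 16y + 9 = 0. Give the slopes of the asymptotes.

Collect terms: 5(x² - 6x) -4(y² + 4y) = -9
5(x - 3)² -4(y + 2)² = -9 + 45 - 16 = 20
Divide by 20: (x - 3)²/4 - (y + 2)²/5 = 1
Hyperbola, center (3, -2), transverse axis horizontal; a² = 4, b² = 5.
For a horizontal hyperbola the asymptotes have slope ±b/a.
Here that is ±√5/2.

√5/2 and -√5/2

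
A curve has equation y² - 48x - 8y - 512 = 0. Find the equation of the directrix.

x = -23

Only y is squared. Complete the square in y: (y - 4)² = 48(x + 11).
Vertex (-11, 4); 4p = 48 so p = 12. Opens right.
Directrix is the vertical line x = h − p = -11 − (12) = -23.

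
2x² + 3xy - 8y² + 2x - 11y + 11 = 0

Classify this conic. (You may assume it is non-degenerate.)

hyperbola

A = 2, B = 3, C = -8.
Discriminant B² − 4AC = 3² − 4·2·(-8) = 73.
B² − 4AC > 0 ⇒ hyperbola.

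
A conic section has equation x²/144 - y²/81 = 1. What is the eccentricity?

Center (0, 0). The positive term is the x-term, so the transverse axis is horizontal; a² = 144, b² = 81.
c² = a² + b² = 225, so c = 15.
e = c/a = 15/12 = 5/4.

e = 5/4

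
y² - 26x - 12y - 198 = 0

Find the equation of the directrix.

x = -31/2

Only y is squared. Complete the square in y: (y - 6)² = 26(x + 9).
Vertex (-9, 6); 4p = 26 so p = 13/2. Opens right.
Directrix is the vertical line x = h − p = -9 − (13/2) = -31/2.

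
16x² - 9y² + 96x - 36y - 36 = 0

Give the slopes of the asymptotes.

4/3 and -4/3

Group the x- and y-terms: 16(x² + 6x) -9(y² + 4y) = 36
Complete the square in x and y: 16(x + 3)² -9(y + 2)² = 36 + 144 - 36 = 144
Dividing both sides by 144: (x + 3)²/9 - (y + 2)²/16 = 1
Hyperbola, center (-3, -2), transverse axis horizontal; a² = 9, b² = 16.
For a horizontal hyperbola the asymptotes have slope ±b/a.
Here that is ±4/3.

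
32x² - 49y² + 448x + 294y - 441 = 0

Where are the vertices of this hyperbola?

Group the x- and y-terms: 32(x² + 14x) -49(y² - 6y) = 441
32(x + 7)² -49(y - 3)² = 441 + 1568 - 441 = 1568
Divide by 1568: (x + 7)²/49 - (y - 3)²/32 = 1
Hyperbola, center (-7, 3), transverse axis horizontal; a² = 49, b² = 32.
a = 7. Vertices at (h ± a, k).

(-14, 3) and (0, 3)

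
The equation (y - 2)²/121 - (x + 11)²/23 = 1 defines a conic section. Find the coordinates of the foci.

Center (-11, 2). The positive term is the y-term, so the transverse axis is vertical; a² = 121, b² = 23.
c² = a² + b² = 121 + 23 = 144, so c = 12.
Foci lie on the vertical axis through the center: (h, k ± c).

(-11, -10) and (-11, 14)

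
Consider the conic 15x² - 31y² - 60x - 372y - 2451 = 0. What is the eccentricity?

e = √1426/31

15(x² - 4x) -31(y² + 12y) = 2451
Complete the square: 15(x - 2)² -31(y + 6)² = 2451 + 60 - 1116 = 1395
Divide through by 1395 to get (x - 2)²/93 - (y + 6)²/45 = 1.
Hyperbola, center (2, -6), transverse axis horizontal; a² = 93, b² = 45.
c² = a² + b² = 138, so c = √138.
e = c/a = √138/√93 = √1426/31.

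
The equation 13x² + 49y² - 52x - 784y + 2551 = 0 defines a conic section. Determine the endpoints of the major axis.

Rearranging, 13(x² - 4x) + 49(y² - 16y) = -2551.
13(x - 2)² + 49(y - 8)² = -2551 + 52 + 3136 = 637
Divide by 637: (x - 2)²/49 + (y - 8)²/13 = 1
Ellipse, center (2, 8), major axis horizontal; a² = 49, b² = 13.
a = 7. Vertices at (h ± a, k).

(-5, 8) and (9, 8)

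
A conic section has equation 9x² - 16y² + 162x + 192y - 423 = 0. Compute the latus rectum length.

9

9(x² + 18x) -16(y² - 12y) = 423
Complete the square: 9(x + 9)² -16(y - 6)² = 423 + 729 - 576 = 576
Divide by 576: (x + 9)²/64 - (y - 6)²/36 = 1
Hyperbola, center (-9, 6), transverse axis horizontal; a² = 64, b² = 36.
Latus rectum length = 2b²/a = 2·36/8 = 9.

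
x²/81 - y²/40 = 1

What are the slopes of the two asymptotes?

2√10/9 and -2√10/9

Center (0, 0). The positive term is the x-term, so the transverse axis is horizontal; a² = 81, b² = 40.
For a horizontal hyperbola the asymptotes have slope ±b/a.
Here that is ±2√10/9.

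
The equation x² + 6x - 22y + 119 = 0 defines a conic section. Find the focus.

Only x is squared. Complete the square in x: (x + 3)² = 22(y - 5).
Vertex (-3, 5); 4p = 22 so p = 11/2. Opens up.
Focus is p units from the vertex along the axis: (h, k + p).

(-3, 21/2)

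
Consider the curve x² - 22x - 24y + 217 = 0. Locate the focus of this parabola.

(11, 10)

Only x is squared. Complete the square in x: (x - 11)² = 24(y - 4).
Vertex (11, 4); 4p = 24 so p = 6. Opens up.
Focus is p units from the vertex along the axis: (h, k + p).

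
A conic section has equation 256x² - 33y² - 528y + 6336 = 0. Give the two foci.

Collect terms: 256x² -33(y² + 16y) = -6336
256x² -33(y + 8)² = -6336 + 0 - 2112 = -8448
Divide through by -8448 to get (y + 8)²/256 - x²/33 = 1.
Hyperbola, center (0, -8), transverse axis vertical; a² = 256, b² = 33.
c² = a² + b² = 256 + 33 = 289, so c = 17.
Foci lie on the vertical axis through the center: (h, k ± c).

(0, -25) and (0, 9)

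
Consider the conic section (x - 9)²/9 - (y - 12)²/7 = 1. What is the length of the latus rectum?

Center (9, 12). The positive term is the x-term, so the transverse axis is horizontal; a² = 9, b² = 7.
Latus rectum length = 2b²/a = 2·7/3 = 14/3.

14/3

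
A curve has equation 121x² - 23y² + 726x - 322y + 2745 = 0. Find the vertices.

(-3, -18) and (-3, 4)

Group the x- and y-terms: 121(x² + 6x) -23(y² + 14y) = -2745
Completing the square gives 121(x + 3)² -23(y + 7)² = -2745 + 1089 - 1127 = -2783.
Dividing both sides by -2783: (y + 7)²/121 - (x + 3)²/23 = 1
Hyperbola, center (-3, -7), transverse axis vertical; a² = 121, b² = 23.
a = 11. Vertices at (h, k ± a).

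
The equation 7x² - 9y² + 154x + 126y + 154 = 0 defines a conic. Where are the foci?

7(x² + 22x) -9(y² - 14y) = -154
Complete the square: 7(x + 11)² -9(y - 7)² = -154 + 847 - 441 = 252
Divide by 252: (x + 11)²/36 - (y - 7)²/28 = 1
Hyperbola, center (-11, 7), transverse axis horizontal; a² = 36, b² = 28.
c² = a² + b² = 36 + 28 = 64, so c = 8.
Foci lie on the horizontal axis through the center: (h ± c, k).

(-19, 7) and (-3, 7)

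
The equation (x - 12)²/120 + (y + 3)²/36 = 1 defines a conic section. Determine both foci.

Center (12, -3). The larger denominator 120 sits under the x-term, so the major axis is horizontal; a² = 120, b² = 36.
c² = a² - b² = 120 - 36 = 84, so c = 2√21.
Foci lie on the horizontal axis through the center: (h ± c, k).

(12 - 2√21, -3) and (12 + 2√21, -3)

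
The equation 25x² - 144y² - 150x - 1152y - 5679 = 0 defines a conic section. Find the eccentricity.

25(x² - 6x) -144(y² + 8y) = 5679
25(x - 3)² -144(y + 4)² = 5679 + 225 - 2304 = 3600
Dividing both sides by 3600: (x - 3)²/144 - (y + 4)²/25 = 1
Hyperbola, center (3, -4), transverse axis horizontal; a² = 144, b² = 25.
c² = a² + b² = 169, so c = 13.
e = c/a = 13/12.

e = 13/12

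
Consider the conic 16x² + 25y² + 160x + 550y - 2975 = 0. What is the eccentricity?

e = 3/5

Group the x- and y-terms: 16(x² + 10x) + 25(y² + 22y) = 2975
Complete the square: 16(x + 5)² + 25(y + 11)² = 2975 + 400 + 3025 = 6400
Dividing both sides by 6400: (x + 5)²/400 + (y + 11)²/256 = 1
Ellipse, center (-5, -11), major axis horizontal; a² = 400, b² = 256.
c² = a² - b² = 144, so c = 12.
e = c/a = 12/20 = 3/5.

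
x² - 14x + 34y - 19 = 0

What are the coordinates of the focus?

(7, -13/2)

Only x is squared. Complete the square in x: (x - 7)² = -34(y - 2).
Vertex (7, 2); 4p = -34 so p = -17/2. Opens down.
Focus is p units from the vertex along the axis: (h, k + p).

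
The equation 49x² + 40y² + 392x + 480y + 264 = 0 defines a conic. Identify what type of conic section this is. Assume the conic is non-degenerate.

No xy term. Coefficients of x² and y² are A = 49, C = 40.
A and C have the same sign but A ≠ C ⇒ ellipse.

ellipse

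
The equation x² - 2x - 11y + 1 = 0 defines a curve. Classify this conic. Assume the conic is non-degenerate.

No xy term. Coefficients of x² and y² are A = 1, C = 0.
Exactly one squared variable ⇒ parabola.

parabola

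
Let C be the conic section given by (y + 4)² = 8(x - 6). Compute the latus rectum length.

Vertex (6, -4); 4p = 8 so p = 2. Opens right.
Latus rectum length = |4p| = 8.

8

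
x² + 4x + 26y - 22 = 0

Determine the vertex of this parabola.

(-2, 1)

Only x is squared. Complete the square in x: (x + 2)² = -26(y - 1).
Vertex (-2, 1); 4p = -26 so p = -13/2. Opens down.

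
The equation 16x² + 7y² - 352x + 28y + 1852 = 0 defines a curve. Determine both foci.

(11, -5) and (11, 1)

Collect terms: 16(x² - 22x) + 7(y² + 4y) = -1852
16(x - 11)² + 7(y + 2)² = -1852 + 1936 + 28 = 112
Divide through by 112 to get (x - 11)²/7 + (y + 2)²/16 = 1.
Ellipse, center (11, -2), major axis vertical; a² = 16, b² = 7.
c² = a² - b² = 16 - 7 = 9, so c = 3.
Foci lie on the vertical axis through the center: (h, k ± c).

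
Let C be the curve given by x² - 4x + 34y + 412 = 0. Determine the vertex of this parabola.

Only x is squared. Complete the square in x: (x - 2)² = -34(y + 12).
Vertex (2, -12); 4p = -34 so p = -17/2. Opens down.

(2, -12)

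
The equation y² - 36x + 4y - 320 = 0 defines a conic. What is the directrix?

x = -18

Only y is squared. Complete the square in y: (y + 2)² = 36(x + 9).
Vertex (-9, -2); 4p = 36 so p = 9. Opens right.
Directrix is the vertical line x = h − p = -9 − (9) = -18.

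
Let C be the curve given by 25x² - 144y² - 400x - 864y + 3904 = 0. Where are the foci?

Group the x- and y-terms: 25(x² - 16x) -144(y² + 6y) = -3904
Complete the square: 25(x - 8)² -144(y + 3)² = -3904 + 1600 - 1296 = -3600
Divide through by -3600 to get (y + 3)²/25 - (x - 8)²/144 = 1.
Hyperbola, center (8, -3), transverse axis vertical; a² = 25, b² = 144.
c² = a² + b² = 25 + 144 = 169, so c = 13.
Foci lie on the vertical axis through the center: (h, k ± c).

(8, -16) and (8, 10)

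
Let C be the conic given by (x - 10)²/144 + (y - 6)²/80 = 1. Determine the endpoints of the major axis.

(-2, 6) and (22, 6)

Center (10, 6). The larger denominator 144 sits under the x-term, so the major axis is horizontal; a² = 144, b² = 80.
a = 12. Vertices at (h ± a, k).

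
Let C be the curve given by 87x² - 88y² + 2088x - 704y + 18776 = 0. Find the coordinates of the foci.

(-12, -4 - 5√7) and (-12, -4 + 5√7)

Collect terms: 87(x² + 24x) -88(y² + 8y) = -18776
Complete the square in x and y: 87(x + 12)² -88(y + 4)² = -18776 + 12528 - 1408 = -7656
Divide through by -7656 to get (y + 4)²/87 - (x + 12)²/88 = 1.
Hyperbola, center (-12, -4), transverse axis vertical; a² = 87, b² = 88.
c² = a² + b² = 87 + 88 = 175, so c = 5√7.
Foci lie on the vertical axis through the center: (h, k ± c).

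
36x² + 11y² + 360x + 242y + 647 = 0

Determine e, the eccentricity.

e = 5/6

Group the x- and y-terms: 36(x² + 10x) + 11(y² + 22y) = -647
Completing the square gives 36(x + 5)² + 11(y + 11)² = -647 + 900 + 1331 = 1584.
Divide through by 1584 to get (x + 5)²/44 + (y + 11)²/144 = 1.
Ellipse, center (-5, -11), major axis vertical; a² = 144, b² = 44.
c² = a² - b² = 100, so c = 10.
e = c/a = 10/12 = 5/6.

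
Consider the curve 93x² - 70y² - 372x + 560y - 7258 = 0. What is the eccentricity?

e = √11410/70

Rearranging, 93(x² - 4x) -70(y² - 8y) = 7258.
Complete the square in x and y: 93(x - 2)² -70(y - 4)² = 7258 + 372 - 1120 = 6510
Divide by 6510: (x - 2)²/70 - (y - 4)²/93 = 1
Hyperbola, center (2, 4), transverse axis horizontal; a² = 70, b² = 93.
c² = a² + b² = 163, so c = √163.
e = c/a = √163/√70 = √11410/70.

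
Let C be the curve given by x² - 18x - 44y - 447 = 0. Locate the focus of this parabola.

(9, -1)

Only x is squared. Complete the square in x: (x - 9)² = 44(y + 12).
Vertex (9, -12); 4p = 44 so p = 11. Opens up.
Focus is p units from the vertex along the axis: (h, k + p).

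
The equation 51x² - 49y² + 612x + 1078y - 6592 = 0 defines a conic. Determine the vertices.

51(x² + 12x) -49(y² - 22y) = 6592
Complete the square in x and y: 51(x + 6)² -49(y - 11)² = 6592 + 1836 - 5929 = 2499
Divide by 2499: (x + 6)²/49 - (y - 11)²/51 = 1
Hyperbola, center (-6, 11), transverse axis horizontal; a² = 49, b² = 51.
a = 7. Vertices at (h ± a, k).

(-13, 11) and (1, 11)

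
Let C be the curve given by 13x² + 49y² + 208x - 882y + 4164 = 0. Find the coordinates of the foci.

Rearranging, 13(x² + 16x) + 49(y² - 18y) = -4164.
13(x + 8)² + 49(y - 9)² = -4164 + 832 + 3969 = 637
Dividing both sides by 637: (x + 8)²/49 + (y - 9)²/13 = 1
Ellipse, center (-8, 9), major axis horizontal; a² = 49, b² = 13.
c² = a² - b² = 49 - 13 = 36, so c = 6.
Foci lie on the horizontal axis through the center: (h ± c, k).

(-14, 9) and (-2, 9)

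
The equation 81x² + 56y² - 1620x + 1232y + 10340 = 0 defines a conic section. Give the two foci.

Group: 81(x² - 20x) + 56(y² + 22y) = -10340
Completing the square gives 81(x - 10)² + 56(y + 11)² = -10340 + 8100 + 6776 = 4536.
Divide by 4536: (x - 10)²/56 + (y + 11)²/81 = 1
Ellipse, center (10, -11), major axis vertical; a² = 81, b² = 56.
c² = a² - b² = 81 - 56 = 25, so c = 5.
Foci lie on the vertical axis through the center: (h, k ± c).

(10, -16) and (10, -6)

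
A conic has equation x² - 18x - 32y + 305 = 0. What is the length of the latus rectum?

32

Only x is squared. Complete the square in x: (x - 9)² = 32(y - 7).
Vertex (9, 7); 4p = 32 so p = 8. Opens up.
Latus rectum length = |4p| = 32.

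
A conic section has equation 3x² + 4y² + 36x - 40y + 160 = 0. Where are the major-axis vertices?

(-10, 5) and (-2, 5)

3(x² + 12x) + 4(y² - 10y) = -160
Complete the square: 3(x + 6)² + 4(y - 5)² = -160 + 108 + 100 = 48
Divide through by 48 to get (x + 6)²/16 + (y - 5)²/12 = 1.
Ellipse, center (-6, 5), major axis horizontal; a² = 16, b² = 12.
a = 4. Vertices at (h ± a, k).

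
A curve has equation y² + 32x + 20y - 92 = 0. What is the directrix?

x = 14

Only y is squared. Complete the square in y: (y + 10)² = -32(x - 6).
Vertex (6, -10); 4p = -32 so p = -8. Opens left.
Directrix is the vertical line x = h − p = 6 − (-8) = 14.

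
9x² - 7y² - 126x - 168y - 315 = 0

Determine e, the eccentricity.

9(x² - 14x) -7(y² + 24y) = 315
Complete the square in x and y: 9(x - 7)² -7(y + 12)² = 315 + 441 - 1008 = -252
Divide by -252: (y + 12)²/36 - (x - 7)²/28 = 1
Hyperbola, center (7, -12), transverse axis vertical; a² = 36, b² = 28.
c² = a² + b² = 64, so c = 8.
e = c/a = 8/6 = 4/3.

e = 4/3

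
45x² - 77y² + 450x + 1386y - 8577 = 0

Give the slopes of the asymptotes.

3√385/77 and -3√385/77

Group: 45(x² + 10x) -77(y² - 18y) = 8577
Complete the square in x and y: 45(x + 5)² -77(y - 9)² = 8577 + 1125 - 6237 = 3465
Dividing both sides by 3465: (x + 5)²/77 - (y - 9)²/45 = 1
Hyperbola, center (-5, 9), transverse axis horizontal; a² = 77, b² = 45.
For a horizontal hyperbola the asymptotes have slope ±b/a.
Here that is ±3√5/√77 = ±3√385/77.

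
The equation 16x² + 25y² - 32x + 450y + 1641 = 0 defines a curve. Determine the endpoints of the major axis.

(-4, -9) and (6, -9)

Group the x- and y-terms: 16(x² - 2x) + 25(y² + 18y) = -1641
Complete the square: 16(x - 1)² + 25(y + 9)² = -1641 + 16 + 2025 = 400
Divide by 400: (x - 1)²/25 + (y + 9)²/16 = 1
Ellipse, center (1, -9), major axis horizontal; a² = 25, b² = 16.
a = 5. Vertices at (h ± a, k).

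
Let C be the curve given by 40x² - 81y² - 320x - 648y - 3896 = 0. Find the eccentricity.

e = 11/9

40(x² - 8x) -81(y² + 8y) = 3896
Complete the square: 40(x - 4)² -81(y + 4)² = 3896 + 640 - 1296 = 3240
Dividing both sides by 3240: (x - 4)²/81 - (y + 4)²/40 = 1
Hyperbola, center (4, -4), transverse axis horizontal; a² = 81, b² = 40.
c² = a² + b² = 121, so c = 11.
e = c/a = 11/9.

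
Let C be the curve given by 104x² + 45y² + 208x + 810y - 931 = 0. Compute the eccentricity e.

Group: 104(x² + 2x) + 45(y² + 18y) = 931
Completing the square gives 104(x + 1)² + 45(y + 9)² = 931 + 104 + 3645 = 4680.
Divide through by 4680 to get (x + 1)²/45 + (y + 9)²/104 = 1.
Ellipse, center (-1, -9), major axis vertical; a² = 104, b² = 45.
c² = a² - b² = 59, so c = √59.
e = c/a = √59/2√26 = √1534/52.

e = √1534/52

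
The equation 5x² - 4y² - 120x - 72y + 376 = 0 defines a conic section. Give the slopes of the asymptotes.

5(x² - 24x) -4(y² + 18y) = -376
Complete the square in x and y: 5(x - 12)² -4(y + 9)² = -376 + 720 - 324 = 20
Dividing both sides by 20: (x - 12)²/4 - (y + 9)²/5 = 1
Hyperbola, center (12, -9), transverse axis horizontal; a² = 4, b² = 5.
For a horizontal hyperbola the asymptotes have slope ±b/a.
Here that is ±√5/2.

√5/2 and -√5/2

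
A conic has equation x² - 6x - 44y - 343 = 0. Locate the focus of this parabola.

(3, 3)

Only x is squared. Complete the square in x: (x - 3)² = 44(y + 8).
Vertex (3, -8); 4p = 44 so p = 11. Opens up.
Focus is p units from the vertex along the axis: (h, k + p).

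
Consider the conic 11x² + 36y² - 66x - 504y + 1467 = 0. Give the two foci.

Rearranging, 11(x² - 6x) + 36(y² - 14y) = -1467.
Complete the square: 11(x - 3)² + 36(y - 7)² = -1467 + 99 + 1764 = 396
Dividing both sides by 396: (x - 3)²/36 + (y - 7)²/11 = 1
Ellipse, center (3, 7), major axis horizontal; a² = 36, b² = 11.
c² = a² - b² = 36 - 11 = 25, so c = 5.
Foci lie on the horizontal axis through the center: (h ± c, k).

(-2, 7) and (8, 7)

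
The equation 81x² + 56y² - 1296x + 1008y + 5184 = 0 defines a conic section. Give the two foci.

81(x² - 16x) + 56(y² + 18y) = -5184
Complete the square in x and y: 81(x - 8)² + 56(y + 9)² = -5184 + 5184 + 4536 = 4536
Divide through by 4536 to get (x - 8)²/56 + (y + 9)²/81 = 1.
Ellipse, center (8, -9), major axis vertical; a² = 81, b² = 56.
c² = a² - b² = 81 - 56 = 25, so c = 5.
Foci lie on the vertical axis through the center: (h, k ± c).

(8, -14) and (8, -4)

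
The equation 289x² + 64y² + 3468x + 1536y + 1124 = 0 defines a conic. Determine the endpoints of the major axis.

Group the x- and y-terms: 289(x² + 12x) + 64(y² + 24y) = -1124
Complete the square in x and y: 289(x + 6)² + 64(y + 12)² = -1124 + 10404 + 9216 = 18496
Divide through by 18496 to get (x + 6)²/64 + (y + 12)²/289 = 1.
Ellipse, center (-6, -12), major axis vertical; a² = 289, b² = 64.
a = 17. Vertices at (h, k ± a).

(-6, -29) and (-6, 5)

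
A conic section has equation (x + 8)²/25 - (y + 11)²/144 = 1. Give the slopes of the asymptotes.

Center (-8, -11). The positive term is the x-term, so the transverse axis is horizontal; a² = 25, b² = 144.
For a horizontal hyperbola the asymptotes have slope ±b/a.
Here that is ±12/5.

12/5 and -12/5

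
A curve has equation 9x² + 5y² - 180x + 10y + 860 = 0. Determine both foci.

Rearranging, 9(x² - 20x) + 5(y² + 2y) = -860.
Complete the square in x and y: 9(x - 10)² + 5(y + 1)² = -860 + 900 + 5 = 45
Dividing both sides by 45: (x - 10)²/5 + (y + 1)²/9 = 1
Ellipse, center (10, -1), major axis vertical; a² = 9, b² = 5.
c² = a² - b² = 9 - 5 = 4, so c = 2.
Foci lie on the vertical axis through the center: (h, k ± c).

(10, -3) and (10, 1)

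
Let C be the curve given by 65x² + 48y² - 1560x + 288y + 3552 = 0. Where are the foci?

Collect terms: 65(x² - 24x) + 48(y² + 6y) = -3552
65(x - 12)² + 48(y + 3)² = -3552 + 9360 + 432 = 6240
Dividing both sides by 6240: (x - 12)²/96 + (y + 3)²/130 = 1
Ellipse, center (12, -3), major axis vertical; a² = 130, b² = 96.
c² = a² - b² = 130 - 96 = 34, so c = √34.
Foci lie on the vertical axis through the center: (h, k ± c).

(12, -3 - √34) and (12, -3 + √34)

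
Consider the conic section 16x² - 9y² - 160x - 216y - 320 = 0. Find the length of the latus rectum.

9

Rearranging, 16(x² - 10x) -9(y² + 24y) = 320.
Completing the square gives 16(x - 5)² -9(y + 12)² = 320 + 400 - 1296 = -576.
Divide through by -576 to get (y + 12)²/64 - (x - 5)²/36 = 1.
Hyperbola, center (5, -12), transverse axis vertical; a² = 64, b² = 36.
Latus rectum length = 2b²/a = 2·36/8 = 9.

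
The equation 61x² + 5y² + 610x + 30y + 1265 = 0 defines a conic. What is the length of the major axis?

Rearranging, 61(x² + 10x) + 5(y² + 6y) = -1265.
Complete the square in x and y: 61(x + 5)² + 5(y + 3)² = -1265 + 1525 + 45 = 305
Dividing both sides by 305: (x + 5)²/5 + (y + 3)²/61 = 1
Ellipse, center (-5, -3), major axis vertical; a² = 61, b² = 5.
a² = 61 so a = √61; the major axis has length 2a = 2√61.

2√61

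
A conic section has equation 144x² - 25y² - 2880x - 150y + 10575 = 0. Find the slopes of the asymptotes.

Rearranging, 144(x² - 20x) -25(y² + 6y) = -10575.
Complete the square in x and y: 144(x - 10)² -25(y + 3)² = -10575 + 14400 - 225 = 3600
Divide by 3600: (x - 10)²/25 - (y + 3)²/144 = 1
Hyperbola, center (10, -3), transverse axis horizontal; a² = 25, b² = 144.
For a horizontal hyperbola the asymptotes have slope ±b/a.
Here that is ±12/5.

12/5 and -12/5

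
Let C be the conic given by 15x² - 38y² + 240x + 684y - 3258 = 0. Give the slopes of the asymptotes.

Group: 15(x² + 16x) -38(y² - 18y) = 3258
15(x + 8)² -38(y - 9)² = 3258 + 960 - 3078 = 1140
Divide through by 1140 to get (x + 8)²/76 - (y - 9)²/30 = 1.
Hyperbola, center (-8, 9), transverse axis horizontal; a² = 76, b² = 30.
For a horizontal hyperbola the asymptotes have slope ±b/a.
Here that is ±√30/2√19 = ±√570/38.

√570/38 and -√570/38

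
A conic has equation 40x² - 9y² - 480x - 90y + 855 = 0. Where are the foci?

(-1, -5) and (13, -5)

Collect terms: 40(x² - 12x) -9(y² + 10y) = -855
Completing the square gives 40(x - 6)² -9(y + 5)² = -855 + 1440 - 225 = 360.
Divide through by 360 to get (x - 6)²/9 - (y + 5)²/40 = 1.
Hyperbola, center (6, -5), transverse axis horizontal; a² = 9, b² = 40.
c² = a² + b² = 9 + 40 = 49, so c = 7.
Foci lie on the horizontal axis through the center: (h ± c, k).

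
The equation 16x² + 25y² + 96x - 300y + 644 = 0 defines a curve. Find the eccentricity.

Group the x- and y-terms: 16(x² + 6x) + 25(y² - 12y) = -644
Complete the square in x and y: 16(x + 3)² + 25(y - 6)² = -644 + 144 + 900 = 400
Divide through by 400 to get (x + 3)²/25 + (y - 6)²/16 = 1.
Ellipse, center (-3, 6), major axis horizontal; a² = 25, b² = 16.
c² = a² - b² = 9, so c = 3.
e = c/a = 3/5.

e = 3/5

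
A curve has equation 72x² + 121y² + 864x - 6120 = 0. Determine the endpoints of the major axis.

(-17, 0) and (5, 0)

Group: 72(x² + 12x) + 121y² = 6120
72(x + 6)² + 121y² = 6120 + 2592 + 0 = 8712
Divide by 8712: (x + 6)²/121 + y²/72 = 1
Ellipse, center (-6, 0), major axis horizontal; a² = 121, b² = 72.
a = 11. Vertices at (h ± a, k).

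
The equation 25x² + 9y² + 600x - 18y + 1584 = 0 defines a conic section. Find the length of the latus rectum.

54/5

Group: 25(x² + 24x) + 9(y² - 2y) = -1584
Completing the square gives 25(x + 12)² + 9(y - 1)² = -1584 + 3600 + 9 = 2025.
Dividing both sides by 2025: (x + 12)²/81 + (y - 1)²/225 = 1
Ellipse, center (-12, 1), major axis vertical; a² = 225, b² = 81.
Latus rectum length = 2b²/a = 2·81/15 = 54/5.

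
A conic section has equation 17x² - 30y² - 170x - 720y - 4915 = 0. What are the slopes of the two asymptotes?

√510/30 and -√510/30

17(x² - 10x) -30(y² + 24y) = 4915
17(x - 5)² -30(y + 12)² = 4915 + 425 - 4320 = 1020
Divide through by 1020 to get (x - 5)²/60 - (y + 12)²/34 = 1.
Hyperbola, center (5, -12), transverse axis horizontal; a² = 60, b² = 34.
For a horizontal hyperbola the asymptotes have slope ±b/a.
Here that is ±√34/2√15 = ±√510/30.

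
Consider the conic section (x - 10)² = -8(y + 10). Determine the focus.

(10, -12)

Vertex (10, -10); 4p = -8 so p = -2. Opens down.
Focus is p units from the vertex along the axis: (h, k + p).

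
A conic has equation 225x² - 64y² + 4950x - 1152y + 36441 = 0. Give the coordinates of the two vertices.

Collect terms: 225(x² + 22x) -64(y² + 18y) = -36441
225(x + 11)² -64(y + 9)² = -36441 + 27225 - 5184 = -14400
Divide through by -14400 to get (y + 9)²/225 - (x + 11)²/64 = 1.
Hyperbola, center (-11, -9), transverse axis vertical; a² = 225, b² = 64.
a = 15. Vertices at (h, k ± a).

(-11, -24) and (-11, 6)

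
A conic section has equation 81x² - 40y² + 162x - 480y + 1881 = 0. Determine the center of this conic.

81(x² + 2x) -40(y² + 12y) = -1881
Complete the square: 81(x + 1)² -40(y + 6)² = -1881 + 81 - 1440 = -3240
Dividing both sides by -3240: (y + 6)²/81 - (x + 1)²/40 = 1
Hyperbola with center (-1, -6).

(-1, -6)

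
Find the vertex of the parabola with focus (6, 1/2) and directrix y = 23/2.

(6, 6)

The vertex is the midpoint between the focus and the directrix along the axis of symmetry.
Axis is vertical (directrix is horizontal). Vertex y-coordinate = (1/2 + 23/2)/2 = 6; x-coordinate = 6.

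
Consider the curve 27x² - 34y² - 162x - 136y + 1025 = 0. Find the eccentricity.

Rearranging, 27(x² - 6x) -34(y² + 4y) = -1025.
Complete the square: 27(x - 3)² -34(y + 2)² = -1025 + 243 - 136 = -918
Dividing both sides by -918: (y + 2)²/27 - (x - 3)²/34 = 1
Hyperbola, center (3, -2), transverse axis vertical; a² = 27, b² = 34.
c² = a² + b² = 61, so c = √61.
e = c/a = √61/3√3 = √183/9.

e = √183/9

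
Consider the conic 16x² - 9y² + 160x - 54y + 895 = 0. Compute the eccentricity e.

e = 5/4

Collect terms: 16(x² + 10x) -9(y² + 6y) = -895
Completing the square gives 16(x + 5)² -9(y + 3)² = -895 + 400 - 81 = -576.
Divide through by -576 to get (y + 3)²/64 - (x + 5)²/36 = 1.
Hyperbola, center (-5, -3), transverse axis vertical; a² = 64, b² = 36.
c² = a² + b² = 100, so c = 10.
e = c/a = 10/8 = 5/4.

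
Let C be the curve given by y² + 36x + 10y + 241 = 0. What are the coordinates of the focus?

Only y is squared. Complete the square in y: (y + 5)² = -36(x + 6).
Vertex (-6, -5); 4p = -36 so p = -9. Opens left.
Focus is p units from the vertex along the axis: (h + p, k).

(-15, -5)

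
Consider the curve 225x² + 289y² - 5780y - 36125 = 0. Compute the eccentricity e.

e = 8/17

Group the x- and y-terms: 225x² + 289(y² - 20y) = 36125
225x² + 289(y - 10)² = 36125 + 0 + 28900 = 65025
Divide by 65025: x²/289 + (y - 10)²/225 = 1
Ellipse, center (0, 10), major axis horizontal; a² = 289, b² = 225.
c² = a² - b² = 64, so c = 8.
e = c/a = 8/17.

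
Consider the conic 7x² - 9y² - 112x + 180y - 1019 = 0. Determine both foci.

Rearranging, 7(x² - 16x) -9(y² - 20y) = 1019.
Complete the square: 7(x - 8)² -9(y - 10)² = 1019 + 448 - 900 = 567
Dividing both sides by 567: (x - 8)²/81 - (y - 10)²/63 = 1
Hyperbola, center (8, 10), transverse axis horizontal; a² = 81, b² = 63.
c² = a² + b² = 81 + 63 = 144, so c = 12.
Foci lie on the horizontal axis through the center: (h ± c, k).

(-4, 10) and (20, 10)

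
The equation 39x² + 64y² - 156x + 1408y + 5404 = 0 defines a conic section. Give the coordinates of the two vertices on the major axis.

(-6, -11) and (10, -11)

Group: 39(x² - 4x) + 64(y² + 22y) = -5404
Completing the square gives 39(x - 2)² + 64(y + 11)² = -5404 + 156 + 7744 = 2496.
Divide through by 2496 to get (x - 2)²/64 + (y + 11)²/39 = 1.
Ellipse, center (2, -11), major axis horizontal; a² = 64, b² = 39.
a = 8. Vertices at (h ± a, k).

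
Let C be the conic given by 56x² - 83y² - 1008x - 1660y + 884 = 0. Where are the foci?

Group the x- and y-terms: 56(x² - 18x) -83(y² + 20y) = -884
Complete the square in x and y: 56(x - 9)² -83(y + 10)² = -884 + 4536 - 8300 = -4648
Dividing both sides by -4648: (y + 10)²/56 - (x - 9)²/83 = 1
Hyperbola, center (9, -10), transverse axis vertical; a² = 56, b² = 83.
c² = a² + b² = 56 + 83 = 139, so c = √139.
Foci lie on the vertical axis through the center: (h, k ± c).

(9, -10 - √139) and (9, -10 + √139)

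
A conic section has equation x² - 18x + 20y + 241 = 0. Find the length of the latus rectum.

20

Only x is squared. Complete the square in x: (x - 9)² = -20(y + 8).
Vertex (9, -8); 4p = -20 so p = -5. Opens down.
Latus rectum length = |4p| = 20.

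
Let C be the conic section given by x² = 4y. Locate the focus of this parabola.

Vertex (0, 0); 4p = 4 so p = 1. Opens up.
Focus is p units from the vertex along the axis: (h, k + p).

(0, 1)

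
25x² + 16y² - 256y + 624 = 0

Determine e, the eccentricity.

Group: 25x² + 16(y² - 16y) = -624
Completing the square gives 25x² + 16(y - 8)² = -624 + 0 + 1024 = 400.
Dividing both sides by 400: x²/16 + (y - 8)²/25 = 1
Ellipse, center (0, 8), major axis vertical; a² = 25, b² = 16.
c² = a² - b² = 9, so c = 3.
e = c/a = 3/5.

e = 3/5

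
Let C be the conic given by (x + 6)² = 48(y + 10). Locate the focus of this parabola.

(-6, 2)

Vertex (-6, -10); 4p = 48 so p = 12. Opens up.
Focus is p units from the vertex along the axis: (h, k + p).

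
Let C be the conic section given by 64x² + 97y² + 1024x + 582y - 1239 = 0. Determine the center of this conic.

Collect terms: 64(x² + 16x) + 97(y² + 6y) = 1239
Complete the square in x and y: 64(x + 8)² + 97(y + 3)² = 1239 + 4096 + 873 = 6208
Dividing both sides by 6208: (x + 8)²/97 + (y + 3)²/64 = 1
Ellipse with center (-8, -3).

(-8, -3)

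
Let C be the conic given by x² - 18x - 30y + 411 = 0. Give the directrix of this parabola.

Only x is squared. Complete the square in x: (x - 9)² = 30(y - 11).
Vertex (9, 11); 4p = 30 so p = 15/2. Opens up.
Directrix is the horizontal line y = k − p = 11 − (15/2) = 7/2.

y = 7/2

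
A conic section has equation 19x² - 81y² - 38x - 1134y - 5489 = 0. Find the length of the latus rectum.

38/9

Collect terms: 19(x² - 2x) -81(y² + 14y) = 5489
Complete the square in x and y: 19(x - 1)² -81(y + 7)² = 5489 + 19 - 3969 = 1539
Dividing both sides by 1539: (x - 1)²/81 - (y + 7)²/19 = 1
Hyperbola, center (1, -7), transverse axis horizontal; a² = 81, b² = 19.
Latus rectum length = 2b²/a = 2·19/9 = 38/9.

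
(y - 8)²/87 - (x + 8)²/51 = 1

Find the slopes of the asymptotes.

Center (-8, 8). The positive term is the y-term, so the transverse axis is vertical; a² = 87, b² = 51.
For a vertical hyperbola the asymptotes have slope ±a/b.
Here that is ±√87/√51 = ±√493/17.

√493/17 and -√493/17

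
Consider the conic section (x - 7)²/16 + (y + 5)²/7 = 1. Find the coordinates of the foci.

Center (7, -5). The larger denominator 16 sits under the x-term, so the major axis is horizontal; a² = 16, b² = 7.
c² = a² - b² = 16 - 7 = 9, so c = 3.
Foci lie on the horizontal axis through the center: (h ± c, k).

(4, -5) and (10, -5)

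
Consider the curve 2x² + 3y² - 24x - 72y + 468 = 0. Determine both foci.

Group: 2(x² - 12x) + 3(y² - 24y) = -468
2(x - 6)² + 3(y - 12)² = -468 + 72 + 432 = 36
Dividing both sides by 36: (x - 6)²/18 + (y - 12)²/12 = 1
Ellipse, center (6, 12), major axis horizontal; a² = 18, b² = 12.
c² = a² - b² = 18 - 12 = 6, so c = √6.
Foci lie on the horizontal axis through the center: (h ± c, k).

(6 - √6, 12) and (6 + √6, 12)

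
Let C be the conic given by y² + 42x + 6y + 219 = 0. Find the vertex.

Only y is squared. Complete the square in y: (y + 3)² = -42(x + 5).
Vertex (-5, -3); 4p = -42 so p = -21/2. Opens left.

(-5, -3)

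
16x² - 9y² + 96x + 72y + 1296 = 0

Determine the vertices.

(-3, -8) and (-3, 16)

Collect terms: 16(x² + 6x) -9(y² - 8y) = -1296
Complete the square: 16(x + 3)² -9(y - 4)² = -1296 + 144 - 144 = -1296
Divide through by -1296 to get (y - 4)²/144 - (x + 3)²/81 = 1.
Hyperbola, center (-3, 4), transverse axis vertical; a² = 144, b² = 81.
a = 12. Vertices at (h, k ± a).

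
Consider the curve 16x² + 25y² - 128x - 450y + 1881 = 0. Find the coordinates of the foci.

(1, 9) and (7, 9)

Group: 16(x² - 8x) + 25(y² - 18y) = -1881
Completing the square gives 16(x - 4)² + 25(y - 9)² = -1881 + 256 + 2025 = 400.
Divide through by 400 to get (x - 4)²/25 + (y - 9)²/16 = 1.
Ellipse, center (4, 9), major axis horizontal; a² = 25, b² = 16.
c² = a² - b² = 25 - 16 = 9, so c = 3.
Foci lie on the horizontal axis through the center: (h ± c, k).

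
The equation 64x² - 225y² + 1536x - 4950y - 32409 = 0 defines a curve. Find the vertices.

(-27, -11) and (3, -11)

Rearranging, 64(x² + 24x) -225(y² + 22y) = 32409.
Complete the square in x and y: 64(x + 12)² -225(y + 11)² = 32409 + 9216 - 27225 = 14400
Divide by 14400: (x + 12)²/225 - (y + 11)²/64 = 1
Hyperbola, center (-12, -11), transverse axis horizontal; a² = 225, b² = 64.
a = 15. Vertices at (h ± a, k).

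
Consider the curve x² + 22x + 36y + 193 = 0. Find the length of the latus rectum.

Only x is squared. Complete the square in x: (x + 11)² = -36(y + 2).
Vertex (-11, -2); 4p = -36 so p = -9. Opens down.
Latus rectum length = |4p| = 36.

36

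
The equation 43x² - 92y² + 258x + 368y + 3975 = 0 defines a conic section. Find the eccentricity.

Rearranging, 43(x² + 6x) -92(y² - 4y) = -3975.
Completing the square gives 43(x + 3)² -92(y - 2)² = -3975 + 387 - 368 = -3956.
Divide by -3956: (y - 2)²/43 - (x + 3)²/92 = 1
Hyperbola, center (-3, 2), transverse axis vertical; a² = 43, b² = 92.
c² = a² + b² = 135, so c = 3√15.
e = c/a = 3√15/√43 = 3√645/43.

e = 3√645/43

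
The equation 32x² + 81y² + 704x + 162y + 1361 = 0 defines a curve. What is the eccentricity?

32(x² + 22x) + 81(y² + 2y) = -1361
Complete the square: 32(x + 11)² + 81(y + 1)² = -1361 + 3872 + 81 = 2592
Divide through by 2592 to get (x + 11)²/81 + (y + 1)²/32 = 1.
Ellipse, center (-11, -1), major axis horizontal; a² = 81, b² = 32.
c² = a² - b² = 49, so c = 7.
e = c/a = 7/9.

e = 7/9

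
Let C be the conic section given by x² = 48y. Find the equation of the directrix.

y = -12

Vertex (0, 0); 4p = 48 so p = 12. Opens up.
Directrix is the horizontal line y = k − p = 0 − (12) = -12.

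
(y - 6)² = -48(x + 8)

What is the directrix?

x = 4

Vertex (-8, 6); 4p = -48 so p = -12. Opens left.
Directrix is the vertical line x = h − p = -8 − (-12) = 4.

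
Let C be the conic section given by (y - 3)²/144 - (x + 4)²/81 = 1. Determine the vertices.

Center (-4, 3). The positive term is the y-term, so the transverse axis is vertical; a² = 144, b² = 81.
a = 12. Vertices at (h, k ± a).

(-4, -9) and (-4, 15)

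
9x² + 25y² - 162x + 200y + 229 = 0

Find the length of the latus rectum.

36/5

Group: 9(x² - 18x) + 25(y² + 8y) = -229
9(x - 9)² + 25(y + 4)² = -229 + 729 + 400 = 900
Dividing both sides by 900: (x - 9)²/100 + (y + 4)²/36 = 1
Ellipse, center (9, -4), major axis horizontal; a² = 100, b² = 36.
Latus rectum length = 2b²/a = 2·36/10 = 36/5.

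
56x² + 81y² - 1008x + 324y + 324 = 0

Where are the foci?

Group: 56(x² - 18x) + 81(y² + 4y) = -324
Complete the square in x and y: 56(x - 9)² + 81(y + 2)² = -324 + 4536 + 324 = 4536
Divide by 4536: (x - 9)²/81 + (y + 2)²/56 = 1
Ellipse, center (9, -2), major axis horizontal; a² = 81, b² = 56.
c² = a² - b² = 81 - 56 = 25, so c = 5.
Foci lie on the horizontal axis through the center: (h ± c, k).

(4, -2) and (14, -2)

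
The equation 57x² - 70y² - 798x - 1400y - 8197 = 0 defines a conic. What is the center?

(7, -10)

Group: 57(x² - 14x) -70(y² + 20y) = 8197
57(x - 7)² -70(y + 10)² = 8197 + 2793 - 7000 = 3990
Divide through by 3990 to get (x - 7)²/70 - (y + 10)²/57 = 1.
Hyperbola with center (7, -10).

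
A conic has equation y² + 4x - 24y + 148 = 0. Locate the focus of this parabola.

(-2, 12)

Only y is squared. Complete the square in y: (y - 12)² = -4(x + 1).
Vertex (-1, 12); 4p = -4 so p = -1. Opens left.
Focus is p units from the vertex along the axis: (h + p, k).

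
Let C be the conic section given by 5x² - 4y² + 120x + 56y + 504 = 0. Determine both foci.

Group: 5(x² + 24x) -4(y² - 14y) = -504
Completing the square gives 5(x + 12)² -4(y - 7)² = -504 + 720 - 196 = 20.
Divide by 20: (x + 12)²/4 - (y - 7)²/5 = 1
Hyperbola, center (-12, 7), transverse axis horizontal; a² = 4, b² = 5.
c² = a² + b² = 4 + 5 = 9, so c = 3.
Foci lie on the horizontal axis through the center: (h ± c, k).

(-15, 7) and (-9, 7)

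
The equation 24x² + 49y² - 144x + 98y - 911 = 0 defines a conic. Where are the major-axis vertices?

Group: 24(x² - 6x) + 49(y² + 2y) = 911
Complete the square: 24(x - 3)² + 49(y + 1)² = 911 + 216 + 49 = 1176
Divide by 1176: (x - 3)²/49 + (y + 1)²/24 = 1
Ellipse, center (3, -1), major axis horizontal; a² = 49, b² = 24.
a = 7. Vertices at (h ± a, k).

(-4, -1) and (10, -1)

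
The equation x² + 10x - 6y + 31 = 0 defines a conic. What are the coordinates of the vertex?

(-5, 1)

Only x is squared. Complete the square in x: (x + 5)² = 6(y - 1).
Vertex (-5, 1); 4p = 6 so p = 3/2. Opens up.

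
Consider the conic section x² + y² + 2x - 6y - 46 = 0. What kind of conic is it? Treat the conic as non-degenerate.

circle

No xy term. Coefficients of x² and y² are A = 1, C = 1.
A = C (same sign) ⇒ circle.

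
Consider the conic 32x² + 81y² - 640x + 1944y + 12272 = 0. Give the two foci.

Collect terms: 32(x² - 20x) + 81(y² + 24y) = -12272
32(x - 10)² + 81(y + 12)² = -12272 + 3200 + 11664 = 2592
Divide through by 2592 to get (x - 10)²/81 + (y + 12)²/32 = 1.
Ellipse, center (10, -12), major axis horizontal; a² = 81, b² = 32.
c² = a² - b² = 81 - 32 = 49, so c = 7.
Foci lie on the horizontal axis through the center: (h ± c, k).

(3, -12) and (17, -12)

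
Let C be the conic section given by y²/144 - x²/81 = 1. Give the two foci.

(0, -15) and (0, 15)

Center (0, 0). The positive term is the y-term, so the transverse axis is vertical; a² = 144, b² = 81.
c² = a² + b² = 144 + 81 = 225, so c = 15.
Foci lie on the vertical axis through the center: (h, k ± c).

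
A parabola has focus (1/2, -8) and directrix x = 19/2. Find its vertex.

(5, -8)

The vertex is the midpoint between the focus and the directrix along the axis of symmetry.
Axis is horizontal (directrix is vertical). Vertex x-coordinate = (1/2 + 19/2)/2 = 5; y-coordinate = -8.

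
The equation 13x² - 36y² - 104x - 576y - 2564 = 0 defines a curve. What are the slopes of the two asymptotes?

√13/6 and -√13/6

Rearranging, 13(x² - 8x) -36(y² + 16y) = 2564.
Complete the square: 13(x - 4)² -36(y + 8)² = 2564 + 208 - 2304 = 468
Divide by 468: (x - 4)²/36 - (y + 8)²/13 = 1
Hyperbola, center (4, -8), transverse axis horizontal; a² = 36, b² = 13.
For a horizontal hyperbola the asymptotes have slope ±b/a.
Here that is ±√13/6.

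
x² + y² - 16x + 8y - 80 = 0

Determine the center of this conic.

(x² - 16x) + (y² + 8y) = 80
Complete the square: (x - 8)² + (y + 4)² = 80 + 64 + 16 = 160
So (x - 8)² + (y + 4)² = 160.
Circle centered at (8, -4) with r² = 160.

(8, -4)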